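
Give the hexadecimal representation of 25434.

Using repeated division by 16 (digits 10–15 are A–F):
25434 ÷ 16 = 1589 remainder 10 (A)
1589 ÷ 16 = 99 remainder 5
99 ÷ 16 = 6 remainder 3
6 ÷ 16 = 0 remainder 6
Reading remainders bottom to top: 635A



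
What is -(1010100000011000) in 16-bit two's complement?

Original (sign bit 1, negative): 1010100000011000
Step 1 - Invert all bits: 0101011111100111
Step 2 - Add 1: 0101011111101000
Verification: 1010100000011000 + 0101011111101000 = 10000000000000000; discarding the end carry (carry out of the top bit) leaves the 16-bit value 0000000000000000, as required for x + (-x)



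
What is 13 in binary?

Using repeated division by 2:
13 ÷ 2 = 6 remainder 1
6 ÷ 2 = 3 remainder 0
3 ÷ 2 = 1 remainder 1
1 ÷ 2 = 0 remainder 1
Reading remainders bottom to top: 1101



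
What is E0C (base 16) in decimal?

Expand by place value (powers of 16):
Digit values: E = 14, C = 12
E0C = 14 × 16^2 + 0 × 16^1 + 12 × 16^0
= 14 × 256 + 0 × 16 + 12 × 1
= 3584 + 0 + 12
= 3596



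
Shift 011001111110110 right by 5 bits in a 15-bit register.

Original: 011001111110110 (decimal 13302)
Shift right by 5 positions
Drop the 5 low bits; fill with zeros on the left
Result: 000000110011111 (decimal 415)
Equivalent: 13302 >> 5 = 13302 ÷ 2^5 = 415



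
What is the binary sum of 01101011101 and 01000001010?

Add column by column from the right: bit + bit + carry-in; write the sum mod 2, carry 1 when the sum is 2 or 3.
carry:  10000110000
        01101011101
+       01000001010
-------------------
       010101100111
(the carry out of the leftmost column, 0, becomes the leading bit)
Decimal check:
  01101011101 = 512 + 256 + 64 + 16 + 8 + 4 + 1 = 861
  01000001010 = 512 + 8 + 2 = 522
  861 + 522 = 1383, and 010101100111 = 1024 + 256 + 64 + 32 + 4 + 2 + 1 = 1383 ✓



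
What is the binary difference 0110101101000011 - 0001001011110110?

Method 1 - Direct subtraction (column by column from the right: bit − bit − borrow-in; if negative, add 2 and borrow 1 from the next column):
borrow: 0010000111111000
        0110101101000011
-       0001001011110110
------------------------
        0101100001001101

Method 2 - Add two's complement:
Two's complement of 0001001011110110: invert → 1110110100001001, add 1 → 1110110100001010
  0110101101000011
+ 1110110100001010
------------------
 10101100001001101  (end carry out of the top bit = 1)
Discarding the end carry: 0101100001001101
Decimal check:
  0110101101000011 = 16384 + 8192 + 2048 + 512 + 256 + 64 + 2 + 1 = 27459
  0001001011110110 = 4096 + 512 + 128 + 64 + 32 + 16 + 4 + 2 = 4854
  27459 - 4854 = 22605, and 0101100001001101 = 16384 + 4096 + 2048 + 64 + 8 + 4 + 1 = 22605 ✓



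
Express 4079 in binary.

Using repeated division by 2:
4079 ÷ 2 = 2039 remainder 1
2039 ÷ 2 = 1019 remainder 1
1019 ÷ 2 = 509 remainder 1
509 ÷ 2 = 254 remainder 1
254 ÷ 2 = 127 remainder 0
127 ÷ 2 = 63 remainder 1
63 ÷ 2 = 31 remainder 1
31 ÷ 2 = 15 remainder 1
15 ÷ 2 = 7 remainder 1
7 ÷ 2 = 3 remainder 1
3 ÷ 2 = 1 remainder 1
1 ÷ 2 = 0 remainder 1
Reading remainders bottom to top: 111111101111



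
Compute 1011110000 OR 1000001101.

OR: 1 when either bit is 1
  1011110000
| 1000001101
------------
  1011111101
Decimal: 752 | 525 = 765



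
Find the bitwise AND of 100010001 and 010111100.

AND: 1 only when both bits are 1
  100010001
& 010111100
-----------
  000010000
Decimal: 273 & 188 = 16



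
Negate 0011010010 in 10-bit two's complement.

Original: 0011010010
Step 1 - Invert all bits: 1100101101
Step 2 - Add 1: 1100101110
Verification: 0011010010 + 1100101110 = 10000000000; discarding the end carry (carry out of the top bit) leaves the 10-bit value 0000000000, as required for x + (-x)



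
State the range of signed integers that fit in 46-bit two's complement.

For 46-bit two's complement:
Minimum: -2^45 = -35184372088832
Maximum: 2^45 - 1 = 35184372088831



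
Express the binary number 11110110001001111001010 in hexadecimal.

Group into 4-bit nibbles from right:
  0111 = 7
  1011 = B
  0001 = 1
  0011 = 3
  1100 = C
  1010 = A
Result: 7B13CA



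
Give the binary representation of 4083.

Using repeated division by 2:
4083 ÷ 2 = 2041 remainder 1
2041 ÷ 2 = 1020 remainder 1
1020 ÷ 2 = 510 remainder 0
510 ÷ 2 = 255 remainder 0
255 ÷ 2 = 127 remainder 1
127 ÷ 2 = 63 remainder 1
63 ÷ 2 = 31 remainder 1
31 ÷ 2 = 15 remainder 1
15 ÷ 2 = 7 remainder 1
7 ÷ 2 = 3 remainder 1
3 ÷ 2 = 1 remainder 1
1 ÷ 2 = 0 remainder 1
Reading remainders bottom to top: 111111110011



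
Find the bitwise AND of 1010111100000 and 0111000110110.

AND: 1 only when both bits are 1
  1010111100000
& 0111000110110
---------------
  0010000100000
Decimal: 5600 & 3638 = 1056



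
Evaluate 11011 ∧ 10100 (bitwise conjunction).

AND: 1 only when both bits are 1
  11011
& 10100
-------
  10000
Decimal: 27 & 20 = 16



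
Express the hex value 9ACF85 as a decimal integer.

Expand by place value (powers of 16):
Digit values: A = 10, C = 12, F = 15
9ACF85 = 9 × 16^5 + 10 × 16^4 + 12 × 16^3 + 15 × 16^2 + 8 × 16^1 + 5 × 16^0
= 9 × 1048576 + 10 × 65536 + 12 × 4096 + 15 × 256 + 8 × 16 + 5 × 1
= 9437184 + 655360 + 49152 + 3840 + 128 + 5
= 10145669



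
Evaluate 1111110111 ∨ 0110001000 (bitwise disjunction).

OR: 1 when either bit is 1
  1111110111
| 0110001000
------------
  1111111111
Decimal: 1015 | 392 = 1023



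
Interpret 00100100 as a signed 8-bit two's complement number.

Binary: 00100100
Sign bit: 0 (non-negative)
Read directly as an unsigned value:
00100100 = 32 + 4 = 36
Value: 36



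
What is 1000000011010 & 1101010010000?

AND: 1 only when both bits are 1
  1000000011010
& 1101010010000
---------------
  1000000010000
Decimal: 4122 & 6800 = 4112



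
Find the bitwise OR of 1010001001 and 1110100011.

OR: 1 when either bit is 1
  1010001001
| 1110100011
------------
  1110101011
Decimal: 649 | 931 = 939



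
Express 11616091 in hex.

Using repeated division by 16 (digits 10–15 are A–F):
11616091 ÷ 16 = 726005 remainder 11 (B)
726005 ÷ 16 = 45375 remainder 5
45375 ÷ 16 = 2835 remainder 15 (F)
2835 ÷ 16 = 177 remainder 3
177 ÷ 16 = 11 remainder 1
11 ÷ 16 = 0 remainder 11 (B)
Reading remainders bottom to top: B13F5B



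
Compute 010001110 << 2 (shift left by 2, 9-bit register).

Original: 010001110 (decimal 142)
Shift left by 2 positions
Append 2 zeros on the right and drop the 2 high bits that overflow the 9-bit width
Result: 000111000 (decimal 56)
Equivalent: 142 << 2 = 142 × 2^2 = 568, truncated to 9 bits = 56



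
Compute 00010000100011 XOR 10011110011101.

XOR: 1 when bits differ
  00010000100011
^ 10011110011101
----------------
  10001110111110
Decimal: 1059 ^ 10141 = 9150



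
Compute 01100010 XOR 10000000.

XOR: 1 when bits differ
  01100010
^ 10000000
----------
  11100010
Decimal: 98 ^ 128 = 226



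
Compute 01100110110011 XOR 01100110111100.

XOR: 1 when bits differ
  01100110110011
^ 01100110111100
----------------
  00000000001111
Decimal: 6579 ^ 6588 = 15



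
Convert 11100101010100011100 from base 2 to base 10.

Sum of powers of 2 for each 1-bit:
2^2 + 2^3 + 2^4 + 2^8 + 2^10 + 2^12 + 2^14 + 2^17 + 2^18 + 2^19
= 4 + 8 + 16 + 256 + 1024 + 4096 + 16384 + 131072 + 262144 + 524288
= 939292



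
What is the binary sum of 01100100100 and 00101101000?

Add column by column from the right: bit + bit + carry-in; write the sum mod 2, carry 1 when the sum is 2 or 3.
carry:  11011000000
        01100100100
+       00101101000
-------------------
       010010001100
(the carry out of the leftmost column, 0, becomes the leading bit)
Decimal check:
  01100100100 = 512 + 256 + 32 + 4 = 804
  00101101000 = 256 + 64 + 32 + 8 = 360
  804 + 360 = 1164, and 010010001100 = 1024 + 128 + 8 + 4 = 1164 ✓



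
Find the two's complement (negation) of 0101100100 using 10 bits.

Original: 0101100100
Step 1 - Invert all bits: 1010011011
Step 2 - Add 1: 1010011100
Verification: 0101100100 + 1010011100 = 10000000000; discarding the end carry (carry out of the top bit) leaves the 10-bit value 0000000000, as required for x + (-x)



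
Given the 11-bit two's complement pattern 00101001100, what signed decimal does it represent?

Binary: 00101001100
Sign bit: 0 (non-negative)
Read directly as an unsigned value:
00101001100 = 256 + 64 + 8 + 4 = 332
Value: 332



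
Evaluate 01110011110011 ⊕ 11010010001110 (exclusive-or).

XOR: 1 when bits differ
  01110011110011
^ 11010010001110
----------------
  10100001111101
Decimal: 7411 ^ 13454 = 10365



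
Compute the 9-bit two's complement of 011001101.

Original: 011001101
Step 1 - Invert all bits: 100110010
Step 2 - Add 1: 100110011
Verification: 011001101 + 100110011 = 1000000000; discarding the end carry (carry out of the top bit) leaves the 9-bit value 000000000, as required for x + (-x)



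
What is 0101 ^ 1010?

XOR: 1 when bits differ
  0101
^ 1010
------
  1111
Decimal: 5 ^ 10 = 15



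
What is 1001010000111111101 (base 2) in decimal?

Sum of powers of 2 for each 1-bit:
2^0 + 2^2 + 2^3 + 2^4 + 2^5 + 2^6 + 2^7 + 2^8 + 2^13 + 2^15 + 2^18
= 1 + 4 + 8 + 16 + 32 + 64 + 128 + 256 + 8192 + 32768 + 262144
= 303613



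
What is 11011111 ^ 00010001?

XOR: 1 when bits differ
  11011111
^ 00010001
----------
  11001110
Decimal: 223 ^ 17 = 206



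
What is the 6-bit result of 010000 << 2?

Original: 010000 (decimal 16)
Shift left by 2 positions
Append 2 zeros on the right and drop the 2 high bits that overflow the 6-bit width
Result: 000000 (decimal 0)
Equivalent: 16 << 2 = 16 × 2^2 = 64, truncated to 6 bits = 0



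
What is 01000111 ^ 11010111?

XOR: 1 when bits differ
  01000111
^ 11010111
----------
  10010000
Decimal: 71 ^ 215 = 144



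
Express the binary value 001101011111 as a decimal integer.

Sum of powers of 2 for each 1-bit:
2^0 + 2^1 + 2^2 + 2^3 + 2^4 + 2^6 + 2^8 + 2^9
= 1 + 2 + 4 + 8 + 16 + 64 + 256 + 512
= 863



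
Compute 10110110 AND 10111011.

AND: 1 only when both bits are 1
  10110110
& 10111011
----------
  10110010
Decimal: 182 & 187 = 178



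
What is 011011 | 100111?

OR: 1 when either bit is 1
  011011
| 100111
--------
  111111
Decimal: 27 | 39 = 63



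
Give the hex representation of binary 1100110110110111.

Group into 4-bit nibbles from right:
  1100 = C
  1101 = D
  1011 = B
  0111 = 7
Result: CDB7



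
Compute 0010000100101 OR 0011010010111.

OR: 1 when either bit is 1
  0010000100101
| 0011010010111
---------------
  0011010110111
Decimal: 1061 | 1687 = 1719



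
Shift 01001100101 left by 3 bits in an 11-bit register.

Original: 01001100101 (decimal 613)
Shift left by 3 positions
Append 3 zeros on the right and drop the 3 high bits that overflow the 11-bit width
Result: 01100101000 (decimal 808)
Equivalent: 613 << 3 = 613 × 2^3 = 4904, truncated to 11 bits = 808



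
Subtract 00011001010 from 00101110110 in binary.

Method 1 - Direct subtraction (column by column from the right: bit − bit − borrow-in; if negative, add 2 and borrow 1 from the next column):
borrow: 00100010000
        00101110110
-       00011001010
-------------------
        00010101100

Method 2 - Add two's complement:
Two's complement of 00011001010: invert → 11100110101, add 1 → 11100110110
  00101110110
+ 11100110110
-------------
 100010101100  (end carry out of the top bit = 1)
Discarding the end carry: 00010101100
Decimal check:
  00101110110 = 256 + 64 + 32 + 16 + 4 + 2 = 374
  00011001010 = 128 + 64 + 8 + 2 = 202
  374 - 202 = 172, and 00010101100 = 128 + 32 + 8 + 4 = 172 ✓



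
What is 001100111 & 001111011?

AND: 1 only when both bits are 1
  001100111
& 001111011
-----------
  001100011
Decimal: 103 & 123 = 99



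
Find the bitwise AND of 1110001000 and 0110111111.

AND: 1 only when both bits are 1
  1110001000
& 0110111111
------------
  0110001000
Decimal: 904 & 447 = 392



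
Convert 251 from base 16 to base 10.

Expand by place value (powers of 16):
251 = 2 × 16^2 + 5 × 16^1 + 1 × 16^0
= 2 × 256 + 5 × 16 + 1 × 1
= 512 + 80 + 1
= 593



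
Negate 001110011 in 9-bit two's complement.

Original: 001110011
Step 1 - Invert all bits: 110001100
Step 2 - Add 1: 110001101
Verification: 001110011 + 110001101 = 1000000000; discarding the end carry (carry out of the top bit) leaves the 9-bit value 000000000, as required for x + (-x)



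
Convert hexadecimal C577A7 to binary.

Convert each hex digit to 4 bits:
  C = 1100
  5 = 0101
  7 = 0111
  7 = 0111
  A = 1010
  7 = 0111
Concatenate: 110001010111011110100111



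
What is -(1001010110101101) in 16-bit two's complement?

Original (sign bit 1, negative): 1001010110101101
Step 1 - Invert all bits: 0110101001010010
Step 2 - Add 1: 0110101001010011
Verification: 1001010110101101 + 0110101001010011 = 10000000000000000; discarding the end carry (carry out of the top bit) leaves the 16-bit value 0000000000000000, as required for x + (-x)



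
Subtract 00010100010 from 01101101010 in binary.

Method 1 - Direct subtraction (column by column from the right: bit − bit − borrow-in; if negative, add 2 and borrow 1 from the next column):
borrow: 00100000000
        01101101010
-       00010100010
-------------------
        01011001000

Method 2 - Add two's complement:
Two's complement of 00010100010: invert → 11101011101, add 1 → 11101011110
  01101101010
+ 11101011110
-------------
 101011001000  (end carry out of the top bit = 1)
Discarding the end carry: 01011001000
Decimal check:
  01101101010 = 512 + 256 + 64 + 32 + 8 + 2 = 874
  00010100010 = 128 + 32 + 2 = 162
  874 - 162 = 712, and 01011001000 = 512 + 128 + 64 + 8 = 712 ✓



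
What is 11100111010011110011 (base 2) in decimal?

Sum of powers of 2 for each 1-bit:
2^0 + 2^1 + 2^4 + 2^5 + 2^6 + 2^7 + 2^10 + 2^12 + 2^13 + 2^14 + 2^17 + 2^18 + 2^19
= 1 + 2 + 16 + 32 + 64 + 128 + 1024 + 4096 + 8192 + 16384 + 131072 + 262144 + 524288
= 947443



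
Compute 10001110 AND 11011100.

AND: 1 only when both bits are 1
  10001110
& 11011100
----------
  10001100
Decimal: 142 & 220 = 140



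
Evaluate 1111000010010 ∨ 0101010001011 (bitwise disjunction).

OR: 1 when either bit is 1
  1111000010010
| 0101010001011
---------------
  1111010011011
Decimal: 7698 | 2699 = 7835



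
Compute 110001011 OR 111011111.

OR: 1 when either bit is 1
  110001011
| 111011111
-----------
  111011111
Decimal: 395 | 479 = 479



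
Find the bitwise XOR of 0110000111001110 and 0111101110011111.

XOR: 1 when bits differ
  0110000111001110
^ 0111101110011111
------------------
  0001101001010001
Decimal: 25038 ^ 31647 = 6737



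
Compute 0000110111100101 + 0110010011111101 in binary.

Add column by column from the right: bit + bit + carry-in; write the sum mod 2, carry 1 when the sum is 2 or 3.
carry:  0001101111111010
        0000110111100101
+       0110010011111101
------------------------
       00111001011100010
(the carry out of the leftmost column, 0, becomes the leading bit)
Decimal check:
  0000110111100101 = 2048 + 1024 + 256 + 128 + 64 + 32 + 4 + 1 = 3557
  0110010011111101 = 16384 + 8192 + 1024 + 128 + 64 + 32 + 16 + 8 + 4 + 1 = 25853
  3557 + 25853 = 29410, and 00111001011100010 = 16384 + 8192 + 4096 + 512 + 128 + 64 + 32 + 2 = 29410 ✓



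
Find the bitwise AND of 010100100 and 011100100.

AND: 1 only when both bits are 1
  010100100
& 011100100
-----------
  010100100
Decimal: 164 & 228 = 164



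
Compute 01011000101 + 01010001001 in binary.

Add column by column from the right: bit + bit + carry-in; write the sum mod 2, carry 1 when the sum is 2 or 3.
carry:  10100000010
        01011000101
+       01010001001
-------------------
       010101001110
(the carry out of the leftmost column, 0, becomes the leading bit)
Decimal check:
  01011000101 = 512 + 128 + 64 + 4 + 1 = 709
  01010001001 = 512 + 128 + 8 + 1 = 649
  709 + 649 = 1358, and 010101001110 = 1024 + 256 + 64 + 8 + 4 + 2 = 1358 ✓



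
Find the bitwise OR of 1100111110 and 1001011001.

OR: 1 when either bit is 1
  1100111110
| 1001011001
------------
  1101111111
Decimal: 830 | 601 = 895



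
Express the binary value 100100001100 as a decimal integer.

Sum of powers of 2 for each 1-bit:
2^2 + 2^3 + 2^8 + 2^11
= 4 + 8 + 256 + 2048
= 2316



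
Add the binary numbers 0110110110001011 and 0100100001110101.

Add column by column from the right: bit + bit + carry-in; write the sum mod 2, carry 1 when the sum is 2 or 3.
carry:  1001001111111110
        0110110110001011
+       0100100001110101
------------------------
       01011011000000000
(the carry out of the leftmost column, 0, becomes the leading bit)
Decimal check:
  0110110110001011 = 16384 + 8192 + 2048 + 1024 + 256 + 128 + 8 + 2 + 1 = 28043
  0100100001110101 = 16384 + 2048 + 64 + 32 + 16 + 4 + 1 = 18549
  28043 + 18549 = 46592, and 01011011000000000 = 32768 + 8192 + 4096 + 1024 + 512 = 46592 ✓



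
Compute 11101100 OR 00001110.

OR: 1 when either bit is 1
  11101100
| 00001110
----------
  11101110
Decimal: 236 | 14 = 238



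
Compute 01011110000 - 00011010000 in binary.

Method 1 - Direct subtraction (column by column from the right: bit − bit − borrow-in; if negative, add 2 and borrow 1 from the next column):
borrow: 00000000000
        01011110000
-       00011010000
-------------------
        01000100000

Method 2 - Add two's complement:
Two's complement of 00011010000: invert → 11100101111, add 1 → 11100110000
  01011110000
+ 11100110000
-------------
 101000100000  (end carry out of the top bit = 1)
Discarding the end carry: 01000100000
Decimal check:
  01011110000 = 512 + 128 + 64 + 32 + 16 = 752
  00011010000 = 128 + 64 + 16 = 208
  752 - 208 = 544, and 01000100000 = 512 + 32 = 544 ✓



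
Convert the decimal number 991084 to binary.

Using repeated division by 2:
991084 ÷ 2 = 495542 remainder 0
495542 ÷ 2 = 247771 remainder 0
247771 ÷ 2 = 123885 remainder 1
123885 ÷ 2 = 61942 remainder 1
61942 ÷ 2 = 30971 remainder 0
30971 ÷ 2 = 15485 remainder 1
15485 ÷ 2 = 7742 remainder 1
7742 ÷ 2 = 3871 remainder 0
3871 ÷ 2 = 1935 remainder 1
1935 ÷ 2 = 967 remainder 1
967 ÷ 2 = 483 remainder 1
483 ÷ 2 = 241 remainder 1
241 ÷ 2 = 120 remainder 1
120 ÷ 2 = 60 remainder 0
60 ÷ 2 = 30 remainder 0
30 ÷ 2 = 15 remainder 0
15 ÷ 2 = 7 remainder 1
7 ÷ 2 = 3 remainder 1
3 ÷ 2 = 1 remainder 1
1 ÷ 2 = 0 remainder 1
Reading remainders bottom to top: 11110001111101101100



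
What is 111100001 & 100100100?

AND: 1 only when both bits are 1
  111100001
& 100100100
-----------
  100100000
Decimal: 481 & 292 = 288



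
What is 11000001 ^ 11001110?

XOR: 1 when bits differ
  11000001
^ 11001110
----------
  00001111
Decimal: 193 ^ 206 = 15



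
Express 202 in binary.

Using repeated division by 2:
202 ÷ 2 = 101 remainder 0
101 ÷ 2 = 50 remainder 1
50 ÷ 2 = 25 remainder 0
25 ÷ 2 = 12 remainder 1
12 ÷ 2 = 6 remainder 0
6 ÷ 2 = 3 remainder 0
3 ÷ 2 = 1 remainder 1
1 ÷ 2 = 0 remainder 1
Reading remainders bottom to top: 11001010



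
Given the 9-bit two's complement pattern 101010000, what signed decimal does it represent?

Binary: 101010000
Sign bit: 1 (negative)
Invert: 010101111
Add 1:  010110000
Magnitude: 010110000 = 128 + 32 + 16 = 176
Value: -176



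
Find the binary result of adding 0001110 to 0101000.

Add column by column from the right: bit + bit + carry-in; write the sum mod 2, carry 1 when the sum is 2 or 3.
carry:  0010000
        0001110
+       0101000
---------------
       00110110
(the carry out of the leftmost column, 0, becomes the leading bit)
Decimal check:
  0001110 = 8 + 4 + 2 = 14
  0101000 = 32 + 8 = 40
  14 + 40 = 54, and 00110110 = 32 + 16 + 4 + 2 = 54 ✓



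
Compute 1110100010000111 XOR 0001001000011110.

XOR: 1 when bits differ
  1110100010000111
^ 0001001000011110
------------------
  1111101010011001
Decimal: 59527 ^ 4638 = 64153



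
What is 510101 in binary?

Using repeated division by 2:
510101 ÷ 2 = 255050 remainder 1
255050 ÷ 2 = 127525 remainder 0
127525 ÷ 2 = 63762 remainder 1
63762 ÷ 2 = 31881 remainder 0
31881 ÷ 2 = 15940 remainder 1
15940 ÷ 2 = 7970 remainder 0
7970 ÷ 2 = 3985 remainder 0
3985 ÷ 2 = 1992 remainder 1
1992 ÷ 2 = 996 remainder 0
996 ÷ 2 = 498 remainder 0
498 ÷ 2 = 249 remainder 0
249 ÷ 2 = 124 remainder 1
124 ÷ 2 = 62 remainder 0
62 ÷ 2 = 31 remainder 0
31 ÷ 2 = 15 remainder 1
15 ÷ 2 = 7 remainder 1
7 ÷ 2 = 3 remainder 1
3 ÷ 2 = 1 remainder 1
1 ÷ 2 = 0 remainder 1
Reading remainders bottom to top: 1111100100010010101



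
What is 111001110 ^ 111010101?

XOR: 1 when bits differ
  111001110
^ 111010101
-----------
  000011011
Decimal: 462 ^ 469 = 27



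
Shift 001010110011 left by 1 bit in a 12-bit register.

Original: 001010110011 (decimal 691)
Shift left by 1 position
Append 1 zero on the right
Result: 010101100110 (decimal 1382)
Equivalent: 691 << 1 = 691 × 2^1 = 1382



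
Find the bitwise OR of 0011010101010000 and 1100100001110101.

OR: 1 when either bit is 1
  0011010101010000
| 1100100001110101
------------------
  1111110101110101
Decimal: 13648 | 51317 = 64885



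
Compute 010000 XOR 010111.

XOR: 1 when bits differ
  010000
^ 010111
--------
  000111
Decimal: 16 ^ 23 = 7



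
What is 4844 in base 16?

Using repeated division by 16 (digits 10–15 are A–F):
4844 ÷ 16 = 302 remainder 12 (C)
302 ÷ 16 = 18 remainder 14 (E)
18 ÷ 16 = 1 remainder 2
1 ÷ 16 = 0 remainder 1
Reading remainders bottom to top: 12EC



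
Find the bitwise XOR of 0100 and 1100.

XOR: 1 when bits differ
  0100
^ 1100
------
  1000
Decimal: 4 ^ 12 = 8



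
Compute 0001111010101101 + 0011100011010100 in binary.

Add column by column from the right: bit + bit + carry-in; write the sum mod 2, carry 1 when the sum is 2 or 3.
carry:  0111000111111000
        0001111010101101
+       0011100011010100
------------------------
       00101011110000001
(the carry out of the leftmost column, 0, becomes the leading bit)
Decimal check:
  0001111010101101 = 4096 + 2048 + 1024 + 512 + 128 + 32 + 8 + 4 + 1 = 7853
  0011100011010100 = 8192 + 4096 + 2048 + 128 + 64 + 16 + 4 = 14548
  7853 + 14548 = 22401, and 00101011110000001 = 16384 + 4096 + 1024 + 512 + 256 + 128 + 1 = 22401 ✓



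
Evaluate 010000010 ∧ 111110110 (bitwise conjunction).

AND: 1 only when both bits are 1
  010000010
& 111110110
-----------
  010000010
Decimal: 130 & 502 = 130



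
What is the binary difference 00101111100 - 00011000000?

Method 1 - Direct subtraction (column by column from the right: bit − bit − borrow-in; if negative, add 2 and borrow 1 from the next column):
borrow: 00100000000
        00101111100
-       00011000000
-------------------
        00010111100

Method 2 - Add two's complement:
Two's complement of 00011000000: invert → 11100111111, add 1 → 11101000000
  00101111100
+ 11101000000
-------------
 100010111100  (end carry out of the top bit = 1)
Discarding the end carry: 00010111100
Decimal check:
  00101111100 = 256 + 64 + 32 + 16 + 8 + 4 = 380
  00011000000 = 128 + 64 = 192
  380 - 192 = 188, and 00010111100 = 128 + 32 + 16 + 8 + 4 = 188 ✓



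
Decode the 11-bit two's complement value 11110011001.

Binary: 11110011001
Sign bit: 1 (negative)
Invert: 00001100110
Add 1:  00001100111
Magnitude: 00001100111 = 64 + 32 + 4 + 2 + 1 = 103
Value: -103



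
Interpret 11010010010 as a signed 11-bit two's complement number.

Binary: 11010010010
Sign bit: 1 (negative)
Invert: 00101101101
Add 1:  00101101110
Magnitude: 00101101110 = 256 + 64 + 32 + 8 + 4 + 2 = 366
Value: -366



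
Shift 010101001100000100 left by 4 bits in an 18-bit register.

Original: 010101001100000100 (decimal 86788)
Shift left by 4 positions
Append 4 zeros on the right and drop the 4 high bits that overflow the 18-bit width
Result: 010011000001000000 (decimal 77888)
Equivalent: 86788 << 4 = 86788 × 2^4 = 1388608, truncated to 18 bits = 77888



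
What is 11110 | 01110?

OR: 1 when either bit is 1
  11110
| 01110
-------
  11110
Decimal: 30 | 14 = 30



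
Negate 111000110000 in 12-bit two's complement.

Original (sign bit 1, negative): 111000110000
Step 1 - Invert all bits: 000111001111
Step 2 - Add 1: 000111010000
Verification: 111000110000 + 000111010000 = 1000000000000; discarding the end carry (carry out of the top bit) leaves the 12-bit value 000000000000, as required for x + (-x)



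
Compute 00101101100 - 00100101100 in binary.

Method 1 - Direct subtraction (column by column from the right: bit − bit − borrow-in; if negative, add 2 and borrow 1 from the next column):
borrow: 00000000000
        00101101100
-       00100101100
-------------------
        00001000000

Method 2 - Add two's complement:
Two's complement of 00100101100: invert → 11011010011, add 1 → 11011010100
  00101101100
+ 11011010100
-------------
 100001000000  (end carry out of the top bit = 1)
Discarding the end carry: 00001000000
Decimal check:
  00101101100 = 256 + 64 + 32 + 8 + 4 = 364
  00100101100 = 256 + 32 + 8 + 4 = 300
  364 - 300 = 64, and 00001000000 = 64 ✓



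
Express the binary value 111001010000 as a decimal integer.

Sum of powers of 2 for each 1-bit:
2^4 + 2^6 + 2^9 + 2^10 + 2^11
= 16 + 64 + 512 + 1024 + 2048
= 3664



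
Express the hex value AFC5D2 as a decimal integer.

Expand by place value (powers of 16):
Digit values: A = 10, F = 15, C = 12, D = 13
AFC5D2 = 10 × 16^5 + 15 × 16^4 + 12 × 16^3 + 5 × 16^2 + 13 × 16^1 + 2 × 16^0
= 10 × 1048576 + 15 × 65536 + 12 × 4096 + 5 × 256 + 13 × 16 + 2 × 1
= 10485760 + 983040 + 49152 + 1280 + 208 + 2
= 11519442



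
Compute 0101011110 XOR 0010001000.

XOR: 1 when bits differ
  0101011110
^ 0010001000
------------
  0111010110
Decimal: 350 ^ 136 = 470



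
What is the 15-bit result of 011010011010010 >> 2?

Original: 011010011010010 (decimal 13522)
Shift right by 2 positions
Drop the 2 low bits; fill with zeros on the left
Result: 000110100110100 (decimal 3380)
Equivalent: 13522 >> 2 = 13522 ÷ 2^2 = 3380



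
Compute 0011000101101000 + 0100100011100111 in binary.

Add column by column from the right: bit + bit + carry-in; write the sum mod 2, carry 1 when the sum is 2 or 3.
carry:  0000001111000000
        0011000101101000
+       0100100011100111
------------------------
       00111101001001111
(the carry out of the leftmost column, 0, becomes the leading bit)
Decimal check:
  0011000101101000 = 8192 + 4096 + 256 + 64 + 32 + 8 = 12648
  0100100011100111 = 16384 + 2048 + 128 + 64 + 32 + 4 + 2 + 1 = 18663
  12648 + 18663 = 31311, and 00111101001001111 = 16384 + 8192 + 4096 + 2048 + 512 + 64 + 8 + 4 + 2 + 1 = 31311 ✓



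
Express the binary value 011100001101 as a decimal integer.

Sum of powers of 2 for each 1-bit:
2^0 + 2^2 + 2^3 + 2^8 + 2^9 + 2^10
= 1 + 4 + 8 + 256 + 512 + 1024
= 1805



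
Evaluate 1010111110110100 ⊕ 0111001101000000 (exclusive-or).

XOR: 1 when bits differ
  1010111110110100
^ 0111001101000000
------------------
  1101110011110100
Decimal: 44980 ^ 29504 = 56564



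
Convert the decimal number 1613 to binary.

Using repeated division by 2:
1613 ÷ 2 = 806 remainder 1
806 ÷ 2 = 403 remainder 0
403 ÷ 2 = 201 remainder 1
201 ÷ 2 = 100 remainder 1
100 ÷ 2 = 50 remainder 0
50 ÷ 2 = 25 remainder 0
25 ÷ 2 = 12 remainder 1
12 ÷ 2 = 6 remainder 0
6 ÷ 2 = 3 remainder 0
3 ÷ 2 = 1 remainder 1
1 ÷ 2 = 0 remainder 1
Reading remainders bottom to top: 11001001101



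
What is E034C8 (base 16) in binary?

Convert each hex digit to 4 bits:
  E = 1110
  0 = 0000
  3 = 0011
  4 = 0100
  C = 1100
  8 = 1000
Concatenate: 111000000011010011001000



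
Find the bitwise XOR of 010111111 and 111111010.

XOR: 1 when bits differ
  010111111
^ 111111010
-----------
  101000101
Decimal: 191 ^ 506 = 325



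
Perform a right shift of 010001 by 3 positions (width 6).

Original: 010001 (decimal 17)
Shift right by 3 positions
Drop the 3 low bits; fill with zeros on the left
Result: 000010 (decimal 2)
Equivalent: 17 >> 3 = 17 ÷ 2^3 = 2



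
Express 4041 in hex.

Using repeated division by 16 (digits 10–15 are A–F):
4041 ÷ 16 = 252 remainder 9
252 ÷ 16 = 15 remainder 12 (C)
15 ÷ 16 = 0 remainder 15 (F)
Reading remainders bottom to top: FC9



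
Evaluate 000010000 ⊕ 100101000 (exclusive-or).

XOR: 1 when bits differ
  000010000
^ 100101000
-----------
  100111000
Decimal: 16 ^ 296 = 312



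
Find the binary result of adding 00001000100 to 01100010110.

Add column by column from the right: bit + bit + carry-in; write the sum mod 2, carry 1 when the sum is 2 or 3.
carry:  00000001000
        00001000100
+       01100010110
-------------------
       001101011010
(the carry out of the leftmost column, 0, becomes the leading bit)
Decimal check:
  00001000100 = 64 + 4 = 68
  01100010110 = 512 + 256 + 16 + 4 + 2 = 790
  68 + 790 = 858, and 001101011010 = 512 + 256 + 64 + 16 + 8 + 2 = 858 ✓



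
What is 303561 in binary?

Using repeated division by 2:
303561 ÷ 2 = 151780 remainder 1
151780 ÷ 2 = 75890 remainder 0
75890 ÷ 2 = 37945 remainder 0
37945 ÷ 2 = 18972 remainder 1
18972 ÷ 2 = 9486 remainder 0
9486 ÷ 2 = 4743 remainder 0
4743 ÷ 2 = 2371 remainder 1
2371 ÷ 2 = 1185 remainder 1
1185 ÷ 2 = 592 remainder 1
592 ÷ 2 = 296 remainder 0
296 ÷ 2 = 148 remainder 0
148 ÷ 2 = 74 remainder 0
74 ÷ 2 = 37 remainder 0
37 ÷ 2 = 18 remainder 1
18 ÷ 2 = 9 remainder 0
9 ÷ 2 = 4 remainder 1
4 ÷ 2 = 2 remainder 0
2 ÷ 2 = 1 remainder 0
1 ÷ 2 = 0 remainder 1
Reading remainders bottom to top: 1001010000111001001



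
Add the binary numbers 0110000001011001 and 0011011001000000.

Add column by column from the right: bit + bit + carry-in; write the sum mod 2, carry 1 when the sum is 2 or 3.
carry:  1100000010000000
        0110000001011001
+       0011011001000000
------------------------
       01001011010011001
(the carry out of the leftmost column, 0, becomes the leading bit)
Decimal check:
  0110000001011001 = 16384 + 8192 + 64 + 16 + 8 + 1 = 24665
  0011011001000000 = 8192 + 4096 + 1024 + 512 + 64 = 13888
  24665 + 13888 = 38553, and 01001011010011001 = 32768 + 4096 + 1024 + 512 + 128 + 16 + 8 + 1 = 38553 ✓



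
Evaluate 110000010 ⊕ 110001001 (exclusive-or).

XOR: 1 when bits differ
  110000010
^ 110001001
-----------
  000001011
Decimal: 386 ^ 393 = 11



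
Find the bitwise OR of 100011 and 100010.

OR: 1 when either bit is 1
  100011
| 100010
--------
  100011
Decimal: 35 | 34 = 35



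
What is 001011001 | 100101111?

OR: 1 when either bit is 1
  001011001
| 100101111
-----------
  101111111
Decimal: 89 | 303 = 383



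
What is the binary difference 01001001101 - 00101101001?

Method 1 - Direct subtraction (column by column from the right: bit − bit − borrow-in; if negative, add 2 and borrow 1 from the next column):
borrow: 01111000000
        01001001101
-       00101101001
-------------------
        00011100100

Method 2 - Add two's complement:
Two's complement of 00101101001: invert → 11010010110, add 1 → 11010010111
  01001001101
+ 11010010111
-------------
 100011100100  (end carry out of the top bit = 1)
Discarding the end carry: 00011100100
Decimal check:
  01001001101 = 512 + 64 + 8 + 4 + 1 = 589
  00101101001 = 256 + 64 + 32 + 8 + 1 = 361
  589 - 361 = 228, and 00011100100 = 128 + 64 + 32 + 4 = 228 ✓



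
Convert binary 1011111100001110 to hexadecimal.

Group into 4-bit nibbles from right:
  1011 = B
  1111 = F
  0000 = 0
  1110 = E
Result: BF0E



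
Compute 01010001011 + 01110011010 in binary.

Add column by column from the right: bit + bit + carry-in; write the sum mod 2, carry 1 when the sum is 2 or 3.
carry:  11100110100
        01010001011
+       01110011010
-------------------
       011000100101
(the carry out of the leftmost column, 0, becomes the leading bit)
Decimal check:
  01010001011 = 512 + 128 + 8 + 2 + 1 = 651
  01110011010 = 512 + 256 + 128 + 16 + 8 + 2 = 922
  651 + 922 = 1573, and 011000100101 = 1024 + 512 + 32 + 4 + 1 = 1573 ✓



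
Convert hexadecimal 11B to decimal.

Expand by place value (powers of 16):
Digit values: B = 11
11B = 1 × 16^2 + 1 × 16^1 + 11 × 16^0
= 1 × 256 + 1 × 16 + 11 × 1
= 256 + 16 + 11
= 283



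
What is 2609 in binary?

Using repeated division by 2:
2609 ÷ 2 = 1304 remainder 1
1304 ÷ 2 = 652 remainder 0
652 ÷ 2 = 326 remainder 0
326 ÷ 2 = 163 remainder 0
163 ÷ 2 = 81 remainder 1
81 ÷ 2 = 40 remainder 1
40 ÷ 2 = 20 remainder 0
20 ÷ 2 = 10 remainder 0
10 ÷ 2 = 5 remainder 0
5 ÷ 2 = 2 remainder 1
2 ÷ 2 = 1 remainder 0
1 ÷ 2 = 0 remainder 1
Reading remainders bottom to top: 101000110001



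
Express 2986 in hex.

Using repeated division by 16 (digits 10–15 are A–F):
2986 ÷ 16 = 186 remainder 10 (A)
186 ÷ 16 = 11 remainder 10 (A)
11 ÷ 16 = 0 remainder 11 (B)
Reading remainders bottom to top: BAA



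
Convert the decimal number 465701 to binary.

Using repeated division by 2:
465701 ÷ 2 = 232850 remainder 1
232850 ÷ 2 = 116425 remainder 0
116425 ÷ 2 = 58212 remainder 1
58212 ÷ 2 = 29106 remainder 0
29106 ÷ 2 = 14553 remainder 0
14553 ÷ 2 = 7276 remainder 1
7276 ÷ 2 = 3638 remainder 0
3638 ÷ 2 = 1819 remainder 0
1819 ÷ 2 = 909 remainder 1
909 ÷ 2 = 454 remainder 1
454 ÷ 2 = 227 remainder 0
227 ÷ 2 = 113 remainder 1
113 ÷ 2 = 56 remainder 1
56 ÷ 2 = 28 remainder 0
28 ÷ 2 = 14 remainder 0
14 ÷ 2 = 7 remainder 0
7 ÷ 2 = 3 remainder 1
3 ÷ 2 = 1 remainder 1
1 ÷ 2 = 0 remainder 1
Reading remainders bottom to top: 1110001101100100101



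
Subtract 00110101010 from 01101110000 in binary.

Method 1 - Direct subtraction (column by column from the right: bit − bit − borrow-in; if negative, add 2 and borrow 1 from the next column):
borrow: 01100011100
        01101110000
-       00110101010
-------------------
        00111000110

Method 2 - Add two's complement:
Two's complement of 00110101010: invert → 11001010101, add 1 → 11001010110
  01101110000
+ 11001010110
-------------
 100111000110  (end carry out of the top bit = 1)
Discarding the end carry: 00111000110
Decimal check:
  01101110000 = 512 + 256 + 64 + 32 + 16 = 880
  00110101010 = 256 + 128 + 32 + 8 + 2 = 426
  880 - 426 = 454, and 00111000110 = 256 + 128 + 64 + 4 + 2 = 454 ✓



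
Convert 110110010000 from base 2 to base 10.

Sum of powers of 2 for each 1-bit:
2^4 + 2^7 + 2^8 + 2^10 + 2^11
= 16 + 128 + 256 + 1024 + 2048
= 3472



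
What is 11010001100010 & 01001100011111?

AND: 1 only when both bits are 1
  11010001100010
& 01001100011111
----------------
  01000000000010
Decimal: 13410 & 4895 = 4098



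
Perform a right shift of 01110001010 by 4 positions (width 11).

Original: 01110001010 (decimal 906)
Shift right by 4 positions
Drop the 4 low bits; fill with zeros on the left
Result: 00000111000 (decimal 56)
Equivalent: 906 >> 4 = 906 ÷ 2^4 = 56



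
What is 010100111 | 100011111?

OR: 1 when either bit is 1
  010100111
| 100011111
-----------
  110111111
Decimal: 167 | 287 = 447



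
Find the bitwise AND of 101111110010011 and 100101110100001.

AND: 1 only when both bits are 1
  101111110010011
& 100101110100001
-----------------
  100101110000001
Decimal: 24467 & 19361 = 19329



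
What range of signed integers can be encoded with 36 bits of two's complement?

For 36-bit two's complement:
Minimum: -2^35 = -34359738368
Maximum: 2^35 - 1 = 34359738367



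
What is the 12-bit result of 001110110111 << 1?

Original: 001110110111 (decimal 951)
Shift left by 1 position
Append 1 zero on the right
Result: 011101101110 (decimal 1902)
Equivalent: 951 << 1 = 951 × 2^1 = 1902



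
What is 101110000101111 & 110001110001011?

AND: 1 only when both bits are 1
  101110000101111
& 110001110001011
-----------------
  100000000001011
Decimal: 23599 & 25483 = 16395



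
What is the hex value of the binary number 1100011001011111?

Group into 4-bit nibbles from right:
  1100 = C
  0110 = 6
  0101 = 5
  1111 = F
Result: C65F



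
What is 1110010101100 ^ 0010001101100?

XOR: 1 when bits differ
  1110010101100
^ 0010001101100
---------------
  1100011000000
Decimal: 7340 ^ 1132 = 6336



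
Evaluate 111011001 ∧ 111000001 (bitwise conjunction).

AND: 1 only when both bits are 1
  111011001
& 111000001
-----------
  111000001
Decimal: 473 & 449 = 449



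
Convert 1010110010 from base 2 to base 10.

Sum of powers of 2 for each 1-bit:
2^1 + 2^4 + 2^5 + 2^7 + 2^9
= 2 + 16 + 32 + 128 + 512
= 690



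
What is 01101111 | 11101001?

OR: 1 when either bit is 1
  01101111
| 11101001
----------
  11101111
Decimal: 111 | 233 = 239



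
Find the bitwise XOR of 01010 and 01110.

XOR: 1 when bits differ
  01010
^ 01110
-------
  00100
Decimal: 10 ^ 14 = 4



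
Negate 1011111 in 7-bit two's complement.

Original (sign bit 1, negative): 1011111
Step 1 - Invert all bits: 0100000
Step 2 - Add 1: 0100001
Verification: 1011111 + 0100001 = 10000000; discarding the end carry (carry out of the top bit) leaves the 7-bit value 0000000, as required for x + (-x)



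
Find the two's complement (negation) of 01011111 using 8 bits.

Original: 01011111
Step 1 - Invert all bits: 10100000
Step 2 - Add 1: 10100001
Verification: 01011111 + 10100001 = 100000000; discarding the end carry (carry out of the top bit) leaves the 8-bit value 00000000, as required for x + (-x)



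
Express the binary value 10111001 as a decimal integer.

Sum of powers of 2 for each 1-bit:
2^0 + 2^3 + 2^4 + 2^5 + 2^7
= 1 + 8 + 16 + 32 + 128
= 185



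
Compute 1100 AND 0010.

AND: 1 only when both bits are 1
  1100
& 0010
------
  0000
Decimal: 12 & 2 = 0



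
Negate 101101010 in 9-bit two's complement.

Original (sign bit 1, negative): 101101010
Step 1 - Invert all bits: 010010101
Step 2 - Add 1: 010010110
Verification: 101101010 + 010010110 = 1000000000; discarding the end carry (carry out of the top bit) leaves the 9-bit value 000000000, as required for x + (-x)



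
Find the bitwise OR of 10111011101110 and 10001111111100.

OR: 1 when either bit is 1
  10111011101110
| 10001111111100
----------------
  10111111111110
Decimal: 12014 | 9212 = 12286



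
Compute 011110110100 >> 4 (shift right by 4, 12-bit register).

Original: 011110110100 (decimal 1972)
Shift right by 4 positions
Drop the 4 low bits; fill with zeros on the left
Result: 000001111011 (decimal 123)
Equivalent: 1972 >> 4 = 1972 ÷ 2^4 = 123



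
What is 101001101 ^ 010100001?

XOR: 1 when bits differ
  101001101
^ 010100001
-----------
  111101100
Decimal: 333 ^ 161 = 492



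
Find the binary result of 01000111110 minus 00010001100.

Method 1 - Direct subtraction (column by column from the right: bit − bit − borrow-in; if negative, add 2 and borrow 1 from the next column):
borrow: 01100000000
        01000111110
-       00010001100
-------------------
        00110110010

Method 2 - Add two's complement:
Two's complement of 00010001100: invert → 11101110011, add 1 → 11101110100
  01000111110
+ 11101110100
-------------
 100110110010  (end carry out of the top bit = 1)
Discarding the end carry: 00110110010
Decimal check:
  01000111110 = 512 + 32 + 16 + 8 + 4 + 2 = 574
  00010001100 = 128 + 8 + 4 = 140
  574 - 140 = 434, and 00110110010 = 256 + 128 + 32 + 16 + 2 = 434 ✓



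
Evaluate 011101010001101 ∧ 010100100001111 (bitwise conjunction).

AND: 1 only when both bits are 1
  011101010001101
& 010100100001111
-----------------
  010100000001101
Decimal: 14989 & 10511 = 10253



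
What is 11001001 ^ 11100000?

XOR: 1 when bits differ
  11001001
^ 11100000
----------
  00101001
Decimal: 201 ^ 224 = 41



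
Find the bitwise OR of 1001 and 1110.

OR: 1 when either bit is 1
  1001
| 1110
------
  1111
Decimal: 9 | 14 = 15

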